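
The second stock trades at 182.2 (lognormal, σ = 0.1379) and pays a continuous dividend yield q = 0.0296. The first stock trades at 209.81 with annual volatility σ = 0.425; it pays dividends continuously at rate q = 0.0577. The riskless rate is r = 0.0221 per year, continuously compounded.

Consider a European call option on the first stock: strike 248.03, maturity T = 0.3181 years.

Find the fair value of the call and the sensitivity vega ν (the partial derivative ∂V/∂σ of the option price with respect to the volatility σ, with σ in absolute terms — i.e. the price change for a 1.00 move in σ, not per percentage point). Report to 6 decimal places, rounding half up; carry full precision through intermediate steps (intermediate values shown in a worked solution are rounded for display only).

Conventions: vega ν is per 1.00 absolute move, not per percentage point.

price = 7.108931
ν = 38.113307

σ√T = 0.425·√0.3181 = 0.239702
d₁ = (ln(S/K) + (r−q+σ²/2)T) / (σ√T) = (ln(209.81/248.03) + (0.0221−0.0577+0.425²/2)·0.3181) / 0.239702 = (-0.167347 + 0.017404) / 0.239702 = -0.625542
d₂ = d₁ − σ√T = -0.625542 − 0.239702 = -0.865243
e^{−rT} = 0.992995
e^{−qT} = 0.981813
N(d₁) = 0.265808,  N(d₂) = 0.193453
Call price V = S·e^{−qT}·N(d₁) − K·e^{−rT}·N(d₂) = 54.754859 − 47.645928 = 7.108931
φ(d₁) = (1/√(2π))·e^{−d₁²/2} = 0.328050
ν = S·e^{−qT}·φ(d₁)·√T = 38.113307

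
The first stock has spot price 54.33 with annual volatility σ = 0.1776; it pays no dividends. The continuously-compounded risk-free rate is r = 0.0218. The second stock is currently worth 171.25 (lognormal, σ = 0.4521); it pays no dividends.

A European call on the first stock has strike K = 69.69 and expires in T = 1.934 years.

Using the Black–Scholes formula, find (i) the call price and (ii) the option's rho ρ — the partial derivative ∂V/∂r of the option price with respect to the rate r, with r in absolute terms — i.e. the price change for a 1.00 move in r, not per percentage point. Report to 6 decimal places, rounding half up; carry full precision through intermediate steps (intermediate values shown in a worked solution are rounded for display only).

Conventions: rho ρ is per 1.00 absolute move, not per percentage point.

price = 1.666293
ρ = 21.748312

σ√T = 0.1776·√1.934 = 0.246985
d₁ = (ln(S/K) + (r+σ²/2)T) / (σ√T) = (ln(54.33/69.69) + (0.0218+0.1776²/2)·1.934) / 0.246985 = (-0.248980 + 0.072662) / 0.246985 = -0.713881
d₂ = d₁ − σ√T = -0.713881 − 0.246985 = -0.960867
e^{−rT} = 0.958715
N(d₁) = 0.237650,  N(d₂) = 0.168310
Call price V = S·N(d₁) − K·e^{−rT}·N(d₂) = 12.911542 − 11.245249 = 1.666293
ρ = K·T·e^{−rT}·N(d₂) = 21.748312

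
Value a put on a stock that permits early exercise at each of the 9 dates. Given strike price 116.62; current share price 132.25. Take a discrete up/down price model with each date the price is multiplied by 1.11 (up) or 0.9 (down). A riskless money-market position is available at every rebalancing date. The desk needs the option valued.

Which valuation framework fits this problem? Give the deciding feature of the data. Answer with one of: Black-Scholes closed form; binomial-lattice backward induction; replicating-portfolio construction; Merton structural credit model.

Key observation: with exercise allowed before expiry on a discrete up/down model (9 steps from spot 132.25), the strike-116.62 put's value must be rolled back through the tree testing early exercise at each node.

framework: binomial-lattice backward induction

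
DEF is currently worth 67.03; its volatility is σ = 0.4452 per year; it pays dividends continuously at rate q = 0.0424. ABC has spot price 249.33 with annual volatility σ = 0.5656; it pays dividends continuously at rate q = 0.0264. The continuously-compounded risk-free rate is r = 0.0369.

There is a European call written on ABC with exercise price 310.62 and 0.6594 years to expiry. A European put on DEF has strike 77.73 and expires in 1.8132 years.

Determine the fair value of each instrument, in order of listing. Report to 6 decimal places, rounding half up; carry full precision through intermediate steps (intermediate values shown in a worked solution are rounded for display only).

price(ABC call K=310.62) = 25.857694
price(DEF put K=77.73) = 21.723580

[ABC call K=310.62]
σ√T = 0.5656·√0.6594 = 0.459287
d₁ = (ln(S/K) + (r−q+σ²/2)T) / (σ√T) = (ln(249.33/310.62) + (0.0369−0.0264+0.5656²/2)·0.6594) / 0.459287 = (-0.219793 + 0.112396) / 0.459287 = -0.233835
d₂ = d₁ − σ√T = -0.233835 − 0.459287 = -0.693121
e^{−rT} = 0.975962
e^{−qT} = 0.982742
N(d₁) = 0.407557,  N(d₂) = 0.244117
price = S·e^{−qT}·N(d₁) − K·e^{−rT}·N(d₂) = 99.862465 − 74.004770 = 25.857694
[DEF put K=77.73]
σ√T = 0.4452·√1.8132 = 0.599485
d₁ = (ln(S/K) + (r−q+σ²/2)T) / (σ√T) = (ln(67.03/77.73) + (0.0369−0.0424+0.4452²/2)·1.8132) / 0.599485 = (-0.148101 + 0.169718) / 0.599485 = 0.036060
d₂ = d₁ − σ√T = 0.036060 − 0.599485 = -0.563425
e^{−rT} = 0.935282
e^{−qT} = 0.926001
N(−d₁) = 0.485617,  N(−d₂) = 0.713427
price = K·e^{−rT}·N(−d₂) − S·e^{−qT}·N(−d₁) = 51.865783 − 30.142203 = 21.723580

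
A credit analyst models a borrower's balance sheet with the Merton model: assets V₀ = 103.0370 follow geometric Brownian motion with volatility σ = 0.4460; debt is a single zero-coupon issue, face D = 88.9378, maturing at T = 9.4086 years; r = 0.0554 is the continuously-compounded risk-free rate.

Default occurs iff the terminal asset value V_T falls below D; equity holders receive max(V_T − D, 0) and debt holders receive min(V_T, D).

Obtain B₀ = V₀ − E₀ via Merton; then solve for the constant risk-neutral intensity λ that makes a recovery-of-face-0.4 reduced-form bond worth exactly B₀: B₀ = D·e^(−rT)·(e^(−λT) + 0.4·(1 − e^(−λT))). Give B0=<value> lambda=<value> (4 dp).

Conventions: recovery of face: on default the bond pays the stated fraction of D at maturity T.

Apply the equity-as-call identities (strike 88.9378, horizon 9.4086 years):
d₁ = [ln(V₀/D) + (r + σ²/2)T] / (σ√T)
   = [ln(103.0370/88.9378) + (0.0554 + 0.5·0.4460²)·9.4086] / (0.4460·√9.4086)
   = [0.147151 + 1.456997] / 1.368035 = 1.172592
d₂ = d₁ − σ√T = 1.172592 − 1.368035 = -0.195443
N(d₁) = 0.879520,  N(d₂) = 0.422523,  e^(−rT) = 0.593786
E₀ = V₀·N(d₁) − D·e^(−rT)·N(d₂)
   = 103.0370·0.879520 − 88.9378·0.593786·0.422523 = 68.309691
B₀ = V₀ − E₀ = 103.0370 − 68.309691 = 34.727309
e^(−λT) = (B₀·e^(rT)/D − 0.4)/(1 − 0.4) = (34.7273·1.684109/88.9378 − 0.4)/0.6 = 0.42931552
λ = −ln(0.42931552)/9.4086 = 0.089871

B0=34.7273 lambda=0.0899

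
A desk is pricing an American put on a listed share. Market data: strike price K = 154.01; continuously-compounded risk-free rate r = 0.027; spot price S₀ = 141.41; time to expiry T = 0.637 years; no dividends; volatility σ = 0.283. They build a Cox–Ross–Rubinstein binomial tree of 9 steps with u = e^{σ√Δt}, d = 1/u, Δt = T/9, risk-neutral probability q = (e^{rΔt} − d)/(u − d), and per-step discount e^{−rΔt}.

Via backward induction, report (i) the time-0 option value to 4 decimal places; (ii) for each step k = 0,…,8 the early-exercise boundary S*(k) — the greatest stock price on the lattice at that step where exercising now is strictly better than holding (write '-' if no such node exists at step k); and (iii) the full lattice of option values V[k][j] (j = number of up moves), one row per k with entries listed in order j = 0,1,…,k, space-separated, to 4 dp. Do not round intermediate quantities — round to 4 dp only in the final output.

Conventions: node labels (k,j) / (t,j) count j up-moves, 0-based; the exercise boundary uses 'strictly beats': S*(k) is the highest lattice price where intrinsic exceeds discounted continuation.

params: Δt=0.07078 u=1.07820 d=0.92747 q=0.49388 e^(-rΔt)=0.99809
t_9 payoffs: 82.1976 70.5276 56.9610 41.1899 22.8558 1.5423 0.0000 0.0000 0.0000 0.0000
t_8: node(8,0) S=77.4279 payoff=76.5821 vs cont=76.2881 → 76.5821 [stop]  node(8,1) S=90.0105 payoff=63.9995 vs cont=63.7055 → 63.9995 [stop]  node(8,2) S=104.6378 payoff=49.3722 vs cont=49.0781 → 49.3722 [stop]  node(8,3) S=121.6422 payoff=32.3678 vs cont=32.0737 → 32.3678 [stop]  node(8,4) S=141.4100 payoff=12.6000 vs cont=12.3060 → 12.6000 [stop]  node(8,5) S=164.3902 payoff=0.0000 vs cont=0.7791 → 0.7791 [wait]  node(8,6) S=191.1048 payoff=0.0000 vs cont=0.0000 → 0.0000 [wait]  node(8,7) S=222.1607 payoff=0.0000 vs cont=0.0000 → 0.0000 [wait]  node(8,8) S=258.2634 payoff=0.0000 vs cont=0.0000 → 0.0000 [wait]  ⇒ S*(8)=141.4100
t_7: node(7,0) S=83.4824 payoff=70.5276 vs cont=70.2335 → 70.5276 [stop]  node(7,1) S=97.0490 payoff=56.9610 vs cont=56.6670 → 56.9610 [stop]  node(7,2) S=112.8201 payoff=41.1899 vs cont=40.8958 → 41.1899 [stop]  node(7,3) S=131.1542 payoff=22.8558 vs cont=22.5617 → 22.8558 [stop]  node(7,4) S=152.4677 payoff=1.5423 vs cont=6.7490 → 6.7490 [wait]  node(7,5) S=177.2449 payoff=0.0000 vs cont=0.3936 → 0.3936 [wait]  node(7,6) S=206.0485 payoff=0.0000 vs cont=0.0000 → 0.0000 [wait]  node(7,7) S=239.5328 payoff=0.0000 vs cont=0.0000 → 0.0000 [wait]  ⇒ S*(7)=131.1542
t_6: node(6,0) S=90.0105 payoff=63.9995 vs cont=63.7055 → 63.9995 [stop]  node(6,1) S=104.6378 payoff=49.3722 vs cont=49.0781 → 49.3722 [stop]  node(6,2) S=121.6422 payoff=32.3678 vs cont=32.0737 → 32.3678 [stop]  node(6,3) S=141.4100 payoff=12.6000 vs cont=14.8726 → 14.8726 [wait]  node(6,4) S=164.3902 payoff=0.0000 vs cont=3.6033 → 3.6033 [wait]  node(6,5) S=191.1048 payoff=0.0000 vs cont=0.1988 → 0.1988 [wait]  node(6,6) S=222.1607 payoff=0.0000 vs cont=0.0000 → 0.0000 [wait]  ⇒ S*(6)=121.6422
t_5: node(5,0) S=97.0490 payoff=56.9610 vs cont=56.6670 → 56.9610 [stop]  node(5,1) S=112.8201 payoff=41.1899 vs cont=40.8958 → 41.1899 [stop]  node(5,2) S=131.1542 payoff=22.8558 vs cont=23.6820 → 23.6820 [wait]  node(5,3) S=152.4677 payoff=1.5423 vs cont=9.2892 → 9.2892 [wait]  node(5,4) S=177.2449 payoff=0.0000 vs cont=1.9182 → 1.9182 [wait]  node(5,5) S=206.0485 payoff=0.0000 vs cont=0.1004 → 0.1004 [wait]  ⇒ S*(5)=112.8201
t_4: node(4,0) S=104.6378 payoff=49.3722 vs cont=49.0781 → 49.3722 [stop]  node(4,1) S=121.6422 payoff=32.3678 vs cont=32.4810 → 32.4810 [wait]  node(4,2) S=141.4100 payoff=12.6000 vs cont=16.5420 → 16.5420 [wait]  node(4,3) S=164.3902 payoff=0.0000 vs cont=5.6380 → 5.6380 [wait]  node(4,4) S=191.1048 payoff=0.0000 vs cont=1.0185 → 1.0185 [wait]  ⇒ S*(4)=104.6378
t_3: node(3,0) S=112.8201 payoff=41.1899 vs cont=40.9517 → 41.1899 [stop]  node(3,1) S=131.1542 payoff=22.8558 vs cont=24.5621 → 24.5621 [wait]  node(3,2) S=152.4677 payoff=1.5423 vs cont=11.1355 → 11.1355 [wait]  node(3,3) S=177.2449 payoff=0.0000 vs cont=3.3501 → 3.3501 [wait]  ⇒ S*(3)=112.8201
t_2: node(2,0) S=121.6422 payoff=32.3678 vs cont=32.9148 → 32.9148 [wait]  node(2,1) S=141.4100 payoff=12.6000 vs cont=17.8968 → 17.8968 [wait]  node(2,2) S=164.3902 payoff=0.0000 vs cont=7.2766 → 7.2766 [wait]  ⇒ S*(2)=-
t_1: node(1,0) S=131.1542 payoff=22.8558 vs cont=25.4491 → 25.4491 [wait]  node(1,1) S=152.4677 payoff=1.5423 vs cont=12.6275 → 12.6275 [wait]  ⇒ S*(1)=-
t_0: node(0,0) S=141.4100 payoff=12.6000 vs cont=19.0803 → 19.0803 [wait]  ⇒ S*(0)=-

price = 19.0803
boundary = - - - 112.8201 104.6378 112.8201 121.6422 131.1542 141.4100
tree:
19.0803
25.4491 12.6275
32.9148 17.8968 7.2766
41.1899 24.5621 11.1355 3.3501
49.3722 32.4810 16.5420 5.6380 1.0185
56.9610 41.1899 23.6820 9.2892 1.9182 0.1004
63.9995 49.3722 32.3678 14.8726 3.6033 0.1988 0.0000
70.5276 56.9610 41.1899 22.8558 6.7490 0.3936 0.0000 0.0000
76.5821 63.9995 49.3722 32.3678 12.6000 0.7791 0.0000 0.0000 0.0000
82.1976 70.5276 56.9610 41.1899 22.8558 1.5423 0.0000 0.0000 0.0000 0.0000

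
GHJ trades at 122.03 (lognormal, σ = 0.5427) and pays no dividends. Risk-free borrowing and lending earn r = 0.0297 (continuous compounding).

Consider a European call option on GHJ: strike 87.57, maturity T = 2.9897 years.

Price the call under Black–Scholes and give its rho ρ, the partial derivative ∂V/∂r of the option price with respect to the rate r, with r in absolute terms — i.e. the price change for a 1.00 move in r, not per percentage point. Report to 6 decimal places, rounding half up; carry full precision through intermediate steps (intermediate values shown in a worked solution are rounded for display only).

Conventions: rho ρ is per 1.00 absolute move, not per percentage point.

σ√T = 0.5427·√2.9897 = 0.938369
d₁ = (ln(S/K) + (r+σ²/2)T) / (σ√T) = (ln(122.03/87.57) + (0.0297+0.5427²/2)·2.9897) / 0.938369 = (0.331828 + 0.529062) / 0.938369 = 0.917433
d₂ = d₁ − σ√T = 0.917433 − 0.938369 = -0.020936
e^{−rT} = 0.915034
N(d₁) = 0.820542,  N(d₂) = 0.491648
Call price V = S·N(d₁) − K·e^{−rT}·N(d₂) = 100.130754 − 39.395552 = 60.735203
ρ = K·T·e^{−rT}·N(d₂) = 117.780881

price = 60.735203
ρ = 117.780881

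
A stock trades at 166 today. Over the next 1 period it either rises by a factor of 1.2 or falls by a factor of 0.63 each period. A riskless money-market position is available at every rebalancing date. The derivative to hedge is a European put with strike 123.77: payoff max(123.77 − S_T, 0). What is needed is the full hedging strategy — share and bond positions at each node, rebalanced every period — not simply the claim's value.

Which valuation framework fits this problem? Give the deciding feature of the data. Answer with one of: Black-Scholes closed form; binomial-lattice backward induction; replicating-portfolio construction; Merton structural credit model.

framework: replicating-portfolio construction

Key observation: the task asks for the hedge itself — share and bond holdings at every node of the 1-period tree on spot 166 with factors 1.2/0.63 — which is exactly what the replicating-portfolio construction produces.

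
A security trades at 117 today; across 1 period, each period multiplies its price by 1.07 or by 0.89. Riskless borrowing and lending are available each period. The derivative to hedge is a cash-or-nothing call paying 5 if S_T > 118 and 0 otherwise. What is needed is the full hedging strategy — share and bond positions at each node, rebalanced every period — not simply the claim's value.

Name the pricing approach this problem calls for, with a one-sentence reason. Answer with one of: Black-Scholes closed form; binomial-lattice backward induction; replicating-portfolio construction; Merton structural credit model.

framework: replicating-portfolio construction

Key observation: since the answer must list Δ and B at each node of the 1.07/0.89 lattice on 117, the replicating-portfolio method — solving the two-state system at every node — is the one that applies.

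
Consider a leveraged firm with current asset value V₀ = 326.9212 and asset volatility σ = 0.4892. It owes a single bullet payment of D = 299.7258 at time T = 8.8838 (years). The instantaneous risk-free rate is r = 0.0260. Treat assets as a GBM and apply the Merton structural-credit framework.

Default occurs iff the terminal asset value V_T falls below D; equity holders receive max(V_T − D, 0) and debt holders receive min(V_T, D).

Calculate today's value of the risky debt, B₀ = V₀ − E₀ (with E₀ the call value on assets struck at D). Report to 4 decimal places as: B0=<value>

With assets at 326.9212 and a single debt payment of 299.7258 at 8.8838 years:
d₁ = [ln(V₀/D) + (r + σ²/2)T] / (σ√T)
   = [ln(326.9212/299.7258) + (0.0260 + 0.5·0.4892²)·8.8838] / (0.4892·√8.8838)
   = [0.086851 + 1.293999] / 1.458095 = 0.947024
d₂ = d₁ − σ√T = 0.947024 − 1.458095 = -0.511071
N(d₁) = 0.828187,  N(d₂) = 0.304651,  e^(−rT) = 0.793756
E₀ = V₀·N(d₁) − D·e^(−rT)·N(d₂)
   = 326.9212·0.828187 − 299.7258·0.793756·0.304651 = 198.272592
B₀ = V₀ − E₀ = 326.9212 − 198.272592 = 128.648608

B0=128.6486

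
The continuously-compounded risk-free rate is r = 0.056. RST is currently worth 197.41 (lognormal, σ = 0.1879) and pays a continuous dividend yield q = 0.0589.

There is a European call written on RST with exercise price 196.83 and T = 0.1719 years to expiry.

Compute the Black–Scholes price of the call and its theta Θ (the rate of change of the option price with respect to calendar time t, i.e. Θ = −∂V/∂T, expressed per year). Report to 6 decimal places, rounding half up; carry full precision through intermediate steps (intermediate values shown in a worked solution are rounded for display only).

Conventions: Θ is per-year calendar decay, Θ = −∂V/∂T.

price = 6.306144
Θ = -16.970089

σ√T = 0.1879·√0.1719 = 0.077905
d₁ = (ln(S/K) + (r−q+σ²/2)T) / (σ√T) = (ln(197.41/196.83) + (0.056−0.0589+0.1879²/2)·0.1719) / 0.077905 = (0.002942 + 0.002536) / 0.077905 = 0.070322
d₂ = d₁ − σ√T = 0.070322 − 0.077905 = -0.007583
e^{−rT} = 0.990420
e^{−qT} = 0.989926
N(d₁) = 0.528031,  N(d₂) = 0.496975
Call price V = S·e^{−qT}·N(d₁) − K·e^{−rT}·N(d₂) = 103.188600 − 96.882456 = 6.306144
φ(d₁) = (1/√(2π))·e^{−d₁²/2} = 0.397957
Θ = −S·e^{−qT}·φ(d₁)·σ/(2√T) + q·S·e^{−qT}·N(d₁) − r·K·e^{−rT}·N(d₂) = −17.622480 + 6.077809 − 5.425418 = -16.970089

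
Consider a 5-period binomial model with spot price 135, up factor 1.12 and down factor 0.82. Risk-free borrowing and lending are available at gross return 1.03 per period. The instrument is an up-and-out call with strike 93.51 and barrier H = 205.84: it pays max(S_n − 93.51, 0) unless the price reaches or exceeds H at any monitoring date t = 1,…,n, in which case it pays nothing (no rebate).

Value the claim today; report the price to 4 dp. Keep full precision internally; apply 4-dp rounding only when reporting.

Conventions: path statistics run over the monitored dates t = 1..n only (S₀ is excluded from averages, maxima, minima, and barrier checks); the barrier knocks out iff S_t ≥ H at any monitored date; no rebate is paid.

Under the martingale measure an up-move has probability p* = 0.7000; value the claim as the probability-weighted average of per-path payoffs, discounted 5 periods at R = 1.03.
Enumerate all 2^5 = 32 price paths (U = up ×1.12, D = down ×0.82); each path with k up-moves has probability p*^k·(1−p*)^(5−k).
DDDDD: M=110.7000, payoff=0.0000, prob=0.002430
UDDDD: M=151.2000, payoff=0.0000, prob=0.005670
DUDDD: M=123.9840, payoff=0.0000, prob=0.005670
UUDDD: M=169.3440, payoff=0.0000, prob=0.013230
DDUDD: M=110.7000, payoff=0.0000, prob=0.005670
UDUDD: M=151.2000, payoff=0.0000, prob=0.013230
DUUDD: M=138.8621, payoff=0.0000, prob=0.013230
UUUDD: M=189.6653, payoff=34.0209, prob=0.030870
DDDUD: M=110.7000, payoff=0.0000, prob=0.005670
UDDUD: M=151.2000, payoff=0.0000, prob=0.013230
DUDUD: M=123.9840, payoff=0.0000, prob=0.013230
UUDUD: M=169.3440, payoff=34.0209, prob=0.030870
DDUUD: M=113.8669, payoff=0.0000, prob=0.013230
UDUUD: M=155.5255, payoff=34.0209, prob=0.030870
DUUUD: M=155.5255, payoff=34.0209, prob=0.030870
UUUUD: M=212.4251, payoff=0.0000, prob=0.072030
DDDDU: M=110.7000, payoff=0.0000, prob=0.005670
UDDDU: M=151.2000, payoff=0.0000, prob=0.013230
DUDDU: M=123.9840, payoff=0.0000, prob=0.013230
UUDDU: M=169.3440, payoff=34.0209, prob=0.030870
DDUDU: M=110.7000, payoff=0.0000, prob=0.013230
UDUDU: M=151.2000, payoff=34.0209, prob=0.030870
DUUDU: M=138.8621, payoff=34.0209, prob=0.030870
UUUDU: M=189.6653, payoff=80.6786, prob=0.072030
DDDUU: M=110.7000, payoff=0.0000, prob=0.013230
UDDUU: M=151.2000, payoff=34.0209, prob=0.030870
DUDUU: M=127.5309, payoff=34.0209, prob=0.030870
UUDUU: M=174.1886, payoff=80.6786, prob=0.072030
DDUUU: M=127.5309, payoff=34.0209, prob=0.030870
UDUUU: M=174.1886, payoff=80.6786, prob=0.072030
DUUUU: M=174.1886, payoff=80.6786, prob=0.072030
UUUUU: M=237.9161, payoff=0.0000, prob=0.168070
Price = Σ prob·payoff / R^5 = 33.747379 / 1.159274 = 29.1108

price = 29.1108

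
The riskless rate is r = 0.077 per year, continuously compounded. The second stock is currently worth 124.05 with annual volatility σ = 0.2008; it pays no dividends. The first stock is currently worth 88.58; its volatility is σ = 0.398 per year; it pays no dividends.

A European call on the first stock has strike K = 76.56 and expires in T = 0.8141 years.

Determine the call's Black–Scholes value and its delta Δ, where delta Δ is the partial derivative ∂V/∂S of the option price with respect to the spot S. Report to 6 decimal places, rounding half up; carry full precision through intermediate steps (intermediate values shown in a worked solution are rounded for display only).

σ√T = 0.398·√0.8141 = 0.359105
d₁ = (ln(S/K) + (r+σ²/2)T) / (σ√T) = (ln(88.58/76.56) + (0.077+0.398²/2)·0.8141) / 0.359105 = (0.145831 + 0.127164) / 0.359105 = 0.760210
d₂ = d₁ − σ√T = 0.760210 − 0.359105 = 0.401104
e^{−rT} = 0.939239
N(d₁) = 0.776435,  N(d₂) = 0.655828
Call price V = S·N(d₁) − K·e^{−rT}·N(d₂) = 68.776644 − 47.159374 = 21.617270
Δ = N(d₁) = 0.776435

price = 21.617270
Δ = 0.776435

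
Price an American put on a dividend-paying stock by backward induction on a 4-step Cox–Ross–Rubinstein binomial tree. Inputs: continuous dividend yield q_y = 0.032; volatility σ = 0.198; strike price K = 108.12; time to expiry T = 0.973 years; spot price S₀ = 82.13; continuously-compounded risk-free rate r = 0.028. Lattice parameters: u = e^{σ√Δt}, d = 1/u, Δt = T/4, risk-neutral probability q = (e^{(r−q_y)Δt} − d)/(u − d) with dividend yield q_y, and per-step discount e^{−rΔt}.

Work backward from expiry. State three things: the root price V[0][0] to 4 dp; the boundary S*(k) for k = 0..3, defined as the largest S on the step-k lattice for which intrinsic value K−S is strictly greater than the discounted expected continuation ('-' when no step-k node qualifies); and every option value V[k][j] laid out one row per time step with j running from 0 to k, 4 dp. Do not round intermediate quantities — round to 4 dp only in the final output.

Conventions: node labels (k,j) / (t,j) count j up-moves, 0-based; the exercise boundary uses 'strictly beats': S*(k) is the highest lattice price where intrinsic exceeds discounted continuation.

price = 26.5321
boundary = - 74.4888 82.1300 90.5550
tree:
26.5321
33.6312 18.9324
40.5614 25.9900 11.2691
46.8469 33.6312 17.5650 4.3511
52.5476 40.5614 25.9900 8.2757 0.0000

Δt=0.24325, u=1.10258, d=0.90696, q=0.47063, disc=e^(-rΔt)=0.99321
k=4 terminal: V=max(K-S,0) → 52.5476 40.5614 25.9900 8.2757 0.0000
k=3: j=0 S=61.2731 intr=46.8469 cont=46.5881 V=46.8469[EX]; j=1 S=74.4888 intr=33.6312 cont=33.4749 V=33.6312[EX]; j=2 S=90.5550 intr=17.5650 cont=17.5332 V=17.5650[EX]; j=3 S=110.0865 intr=0.0000 cont=4.3511 V=4.3511[hold]  S*(3)=90.5550
k=2: j=0 S=67.5586 intr=40.5614 cont=40.3514 V=40.5614[EX]; j=1 S=82.1300 intr=25.9900 cont=25.8929 V=25.9900[EX]; j=2 S=99.8443 intr=8.2757 cont=11.2691 V=11.2691[hold]  S*(2)=82.1300
k=1: j=0 S=74.4888 intr=33.6312 cont=33.4749 V=33.6312[EX]; j=1 S=90.5550 intr=17.5650 cont=18.9324 V=18.9324[hold]  S*(1)=74.4888
k=0: j=0 S=82.1300 intr=25.9900 cont=26.5321 V=26.5321[hold]  S*(0)=-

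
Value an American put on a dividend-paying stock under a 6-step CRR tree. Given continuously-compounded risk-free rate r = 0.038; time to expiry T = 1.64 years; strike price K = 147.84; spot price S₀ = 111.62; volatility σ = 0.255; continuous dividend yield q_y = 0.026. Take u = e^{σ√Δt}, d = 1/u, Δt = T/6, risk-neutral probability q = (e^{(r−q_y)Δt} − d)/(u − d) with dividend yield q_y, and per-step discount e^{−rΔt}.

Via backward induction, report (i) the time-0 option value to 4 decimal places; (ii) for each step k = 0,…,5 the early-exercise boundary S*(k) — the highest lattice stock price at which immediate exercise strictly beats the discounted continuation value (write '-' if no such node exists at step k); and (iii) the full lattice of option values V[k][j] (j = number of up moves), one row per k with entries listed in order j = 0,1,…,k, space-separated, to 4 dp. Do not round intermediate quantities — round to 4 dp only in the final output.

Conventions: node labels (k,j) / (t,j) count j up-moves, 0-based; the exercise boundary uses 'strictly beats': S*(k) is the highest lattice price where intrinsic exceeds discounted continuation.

price = 38.3458
boundary = - 97.6884 85.4957 97.6884 111.6200 127.5384
tree:
38.3458
50.1516 26.3408
62.3443 37.1804 15.1252
73.0153 50.1516 23.8826 5.9299
82.3543 62.3443 36.2200 10.9842 0.5618
90.5278 73.0153 50.1516 20.3016 1.0895 0.0000
97.6811 82.3543 62.3443 36.2200 2.1130 0.0000 0.0000

Δt=0.27333, u=1.14261, d=0.87519, q=0.47901, disc=e^(-rΔt)=0.98967
k=6 terminal: V=max(K-S,0) → 97.6811 82.3543 62.3443 36.2200 2.1130 0.0000 0.0000
k=5: j=0 S=57.3122 intr=90.5278 cont=89.4060 V=90.5278[EX]; j=1 S=74.8247 intr=73.0153 cont=72.0175 V=73.0153[EX]; j=2 S=97.6884 intr=50.1516 cont=49.3157 V=50.1516[EX]; j=3 S=127.5384 intr=20.3016 cont=19.6771 V=20.3016[EX]; j=4 S=166.5095 intr=0.0000 cont=1.0895 V=1.0895[hold]; j=5 S=217.3886 intr=0.0000 cont=0.0000 V=0.0000[hold]  S*(5)=127.5384
k=4: j=0 S=65.4857 intr=82.3543 cont=81.2905 V=82.3543[EX]; j=1 S=85.4957 intr=62.3443 cont=61.4222 V=62.3443[EX]; j=2 S=111.6200 intr=36.2200 cont=35.4828 V=36.2200[EX]; j=3 S=145.7270 intr=2.1130 cont=10.9842 V=10.9842[hold]; j=4 S=190.2558 intr=0.0000 cont=0.5618 V=0.5618[hold]  S*(4)=111.6200
k=3: j=0 S=74.8247 intr=73.0153 cont=72.0175 V=73.0153[EX]; j=1 S=97.6884 intr=50.1516 cont=49.3157 V=50.1516[EX]; j=2 S=127.5384 intr=20.3016 cont=23.8826 V=23.8826[hold]; j=3 S=166.5095 intr=0.0000 cont=5.9299 V=5.9299[hold]  S*(3)=97.6884
k=2: j=0 S=85.4957 intr=62.3443 cont=61.4222 V=62.3443[EX]; j=1 S=111.6200 intr=36.2200 cont=37.1804 V=37.1804[hold]; j=2 S=145.7270 intr=2.1130 cont=15.1252 V=15.1252[hold]  S*(2)=85.4957
k=1: j=0 S=97.6884 intr=50.1516 cont=49.7710 V=50.1516[EX]; j=1 S=127.5384 intr=20.3016 cont=26.3408 V=26.3408[hold]  S*(1)=97.6884
k=0: j=0 S=111.6200 intr=36.2200 cont=38.3458 V=38.3458[hold]  S*(0)=-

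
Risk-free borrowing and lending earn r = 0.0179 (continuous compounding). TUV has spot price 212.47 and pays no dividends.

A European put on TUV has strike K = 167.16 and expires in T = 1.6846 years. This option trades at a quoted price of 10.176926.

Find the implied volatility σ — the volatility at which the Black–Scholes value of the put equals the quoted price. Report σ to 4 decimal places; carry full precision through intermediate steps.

At σ = 0.2979 the Black–Scholes value reproduces the quote:
σ√T = 0.2979·√1.6846 = 0.386651
d₁ = (ln(S/K) + (r+σ²/2)T) / (σ√T) = (ln(212.47/167.16) + (0.0179+0.2979²/2)·1.6846) / 0.386651 = (0.239849 + 0.104904) / 0.386651 = 0.891640
d₂ = d₁ − σ√T = 0.891640 − 0.386651 = 0.504989
e^{−rT} = 0.970296
N(−d₁) = 0.186293,  N(−d₂) = 0.306783
V = K·e^{−rT}·N(−d₂) − S·N(−d₁) = 49.758620 − 39.581693 = 10.176926 (equal to the quote); since ∂V/∂σ > 0 for all σ, the implied volatility is unique

sigma = 0.2979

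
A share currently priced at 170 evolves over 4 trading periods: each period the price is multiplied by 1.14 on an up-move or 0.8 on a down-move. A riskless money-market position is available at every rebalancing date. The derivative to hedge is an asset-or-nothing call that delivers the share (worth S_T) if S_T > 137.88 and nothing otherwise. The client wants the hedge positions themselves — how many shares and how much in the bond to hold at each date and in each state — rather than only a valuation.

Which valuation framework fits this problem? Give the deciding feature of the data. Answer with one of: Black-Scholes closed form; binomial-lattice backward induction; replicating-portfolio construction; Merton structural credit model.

Key observation: a price alone would not answer the question — the per-node share/bond construction on the spot-170, 1.14/0.8 tree is required, and only the replicating-portfolio method yields it.

framework: replicating-portfolio construction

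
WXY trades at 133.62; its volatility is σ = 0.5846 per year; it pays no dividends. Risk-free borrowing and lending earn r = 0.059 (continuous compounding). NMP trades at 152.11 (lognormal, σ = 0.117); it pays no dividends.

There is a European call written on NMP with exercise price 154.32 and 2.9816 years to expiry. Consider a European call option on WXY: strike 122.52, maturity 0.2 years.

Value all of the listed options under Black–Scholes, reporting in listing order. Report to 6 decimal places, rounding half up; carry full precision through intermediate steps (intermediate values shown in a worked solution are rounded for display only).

[NMP call K=154.32]
σ√T = 0.117·√2.9816 = 0.202028
d₁ = (ln(S/K) + (r+σ²/2)T) / (σ√T) = (ln(152.11/154.32) + (0.059+0.117²/2)·2.9816) / 0.202028 = (-0.014424 + 0.196322) / 0.202028 = 0.900360
d₂ = d₁ − σ√T = 0.900360 − 0.202028 = 0.698333
e^{−rT} = 0.838690
N(d₁) = 0.816036,  N(d₂) = 0.757515
price = S·N(d₁) − K·e^{−rT}·N(d₂) = 124.127189 − 98.042647 = 26.084542
[WXY call K=122.52]
σ√T = 0.5846·√0.2 = 0.261441
d₁ = (ln(S/K) + (r+σ²/2)T) / (σ√T) = (ln(133.62/122.52) + (0.059+0.5846²/2)·0.2) / 0.261441 = (0.086726 + 0.045976) / 0.261441 = 0.507577
d₂ = d₁ − σ√T = 0.507577 − 0.261441 = 0.246136
e^{−rT} = 0.988269
N(d₁) = 0.694125,  N(d₂) = 0.597211
price = S·N(d₁) − K·e^{−rT}·N(d₂) = 92.748965 − 72.312001 = 20.436964

price(NMP call K=154.32) = 26.084542
price(WXY call K=122.52) = 20.436964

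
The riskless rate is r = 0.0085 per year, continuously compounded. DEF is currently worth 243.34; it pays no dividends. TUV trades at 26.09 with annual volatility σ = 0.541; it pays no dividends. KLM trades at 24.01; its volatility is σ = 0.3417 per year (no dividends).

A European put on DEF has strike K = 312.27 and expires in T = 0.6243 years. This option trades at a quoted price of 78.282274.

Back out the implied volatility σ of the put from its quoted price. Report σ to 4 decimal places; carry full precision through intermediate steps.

sigma = 0.4019

At σ = 0.4019 the Black–Scholes value reproduces the quote:
σ√T = 0.4019·√0.6243 = 0.317552
d₁ = (ln(S/K) + (r+σ²/2)T) / (σ√T) = (ln(243.34/312.27) + (0.0085+0.4019²/2)·0.6243) / 0.317552 = (-0.249409 + 0.055726) / 0.317552 = -0.609924
d₂ = d₁ − σ√T = -0.609924 − 0.317552 = -0.927476
e^{−rT} = 0.994708
N(−d₁) = 0.729044,  N(−d₂) = 0.823160
V = K·e^{−rT}·N(−d₂) − S·N(−d₁) = 255.687798 − 177.405524 = 78.282274 (the observed quote) — the price is monotone increasing in volatility, hence this σ is the only solution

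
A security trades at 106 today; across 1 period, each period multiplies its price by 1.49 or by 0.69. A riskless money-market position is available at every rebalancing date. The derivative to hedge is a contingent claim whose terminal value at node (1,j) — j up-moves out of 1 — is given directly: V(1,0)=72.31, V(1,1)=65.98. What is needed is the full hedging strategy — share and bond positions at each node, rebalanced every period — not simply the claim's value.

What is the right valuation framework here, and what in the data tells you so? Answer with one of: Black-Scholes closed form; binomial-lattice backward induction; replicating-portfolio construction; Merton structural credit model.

framework: replicating-portfolio construction

Key observation: the task asks for the hedge itself — share and bond holdings at every node of the 1-period tree on spot 106 with factors 1.49/0.69 — which is exactly what the replicating-portfolio construction produces.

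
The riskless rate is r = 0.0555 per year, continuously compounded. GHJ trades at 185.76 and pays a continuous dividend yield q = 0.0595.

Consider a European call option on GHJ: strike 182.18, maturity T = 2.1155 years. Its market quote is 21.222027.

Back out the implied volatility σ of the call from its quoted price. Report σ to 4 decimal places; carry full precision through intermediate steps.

At σ = 0.2158 the Black–Scholes value reproduces the quote:
σ√T = 0.2158·√2.1155 = 0.313876
d₁ = (ln(S/K) + (r−q+σ²/2)T) / (σ√T) = (ln(185.76/182.18) + (0.0555−0.0595+0.2158²/2)·2.1155) / 0.313876 = (0.019460 + 0.040797) / 0.313876 = 0.191978
d₂ = d₁ − σ√T = 0.191978 − 0.313876 = -0.121898
e^{−rT} = 0.889220
e^{−qT} = 0.881727
N(d₁) = 0.576120,  N(d₂) = 0.451490
V = S·e^{−qT}·N(d₁) − K·e^{−rT}·N(d₂) = 94.362582 − 73.140555 = 21.222027 (equal to the quote); since ∂V/∂σ > 0 for all σ, the implied volatility is unique

sigma = 0.2158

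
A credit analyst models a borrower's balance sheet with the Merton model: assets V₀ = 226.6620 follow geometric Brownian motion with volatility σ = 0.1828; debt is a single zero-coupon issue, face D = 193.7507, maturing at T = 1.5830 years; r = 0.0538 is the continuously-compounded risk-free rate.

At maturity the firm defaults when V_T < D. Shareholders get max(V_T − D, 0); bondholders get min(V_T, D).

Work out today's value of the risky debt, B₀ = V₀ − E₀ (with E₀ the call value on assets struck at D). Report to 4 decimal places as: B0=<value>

Work the structural quantities from V₀ = 226.6620 against face 193.7507:
d₁ = [ln(V₀/D) + (r + σ²/2)T] / (σ√T)
   = [ln(226.6620/193.7507) + (0.0538 + 0.5·0.1828²)·1.5830] / (0.1828·√1.5830)
   = [0.156888 + 0.111614] / 0.229994 = 1.167429
d₂ = d₁ − σ√T = 1.167429 − 0.229994 = 0.937435
N(d₁) = 0.878481,  N(d₂) = 0.825732,  e^(−rT) = 0.918360
E₀ = V₀·N(d₁) − D·e^(−rT)·N(d₂)
   = 226.6620·0.878481 − 193.7507·0.918360·0.825732 = 52.193312
B₀ = V₀ − E₀ = 226.6620 − 52.193312 = 174.468688

B0=174.4687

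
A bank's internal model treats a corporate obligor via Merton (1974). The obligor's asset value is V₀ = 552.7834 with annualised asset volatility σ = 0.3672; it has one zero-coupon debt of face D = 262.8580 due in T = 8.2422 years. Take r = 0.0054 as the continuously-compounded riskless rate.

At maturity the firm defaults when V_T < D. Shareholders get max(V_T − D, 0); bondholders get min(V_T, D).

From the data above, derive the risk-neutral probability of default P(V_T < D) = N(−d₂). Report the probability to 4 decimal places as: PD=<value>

PD=0.4128

With assets at 552.7834 and a single debt payment of 262.8580 at 8.2422 years:
d₁ = [ln(V₀/D) + (r + σ²/2)T] / (σ√T)
   = [ln(552.7834/262.8580) + (0.0054 + 0.5·0.3672²)·8.2422] / (0.3672·√8.2422)
   = [0.743352 + 0.600180] / 1.054203 = 1.274453
d₂ = d₁ − σ√T = 1.274453 − 1.054203 = 0.220250
risk-neutral PD = N(−d₂) = N(-0.220250) = 0.412838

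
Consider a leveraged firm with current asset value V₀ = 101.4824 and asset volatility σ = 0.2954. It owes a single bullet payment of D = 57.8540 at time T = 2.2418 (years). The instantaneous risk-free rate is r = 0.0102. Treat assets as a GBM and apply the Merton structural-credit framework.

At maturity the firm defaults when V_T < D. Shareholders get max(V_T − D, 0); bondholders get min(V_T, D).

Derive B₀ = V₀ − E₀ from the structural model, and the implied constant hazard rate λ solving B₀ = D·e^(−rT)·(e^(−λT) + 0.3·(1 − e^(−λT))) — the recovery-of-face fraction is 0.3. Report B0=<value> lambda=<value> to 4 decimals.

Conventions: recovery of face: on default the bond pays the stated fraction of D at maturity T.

Work the structural quantities from V₀ = 101.4824 against face 57.8540:
d₁ = [ln(V₀/D) + (r + σ²/2)T] / (σ√T)
   = [ln(101.4824/57.8540) + (0.0102 + 0.5·0.2954²)·2.2418] / (0.2954·√2.2418)
   = [0.561963 + 0.120677] / 0.442292 = 1.543416
d₂ = d₁ − σ√T = 1.543416 − 0.442292 = 1.101124
N(d₁) = 0.938635,  N(d₂) = 0.864579,  e^(−rT) = 0.977393
E₀ = V₀·N(d₁) − D·e^(−rT)·N(d₂)
   = 101.4824·0.938635 − 57.8540·0.977393·0.864579 = 46.366386
B₀ = V₀ − E₀ = 101.4824 − 46.366386 = 55.116014
e^(−λT) = (B₀·e^(rT)/D − 0.3)/(1 − 0.3) = (55.1160·1.023130/57.8540 − 0.3)/0.7 = 0.96387019
λ = −ln(0.96387019)/2.2418 = 0.016415

B0=55.1160 lambda=0.0164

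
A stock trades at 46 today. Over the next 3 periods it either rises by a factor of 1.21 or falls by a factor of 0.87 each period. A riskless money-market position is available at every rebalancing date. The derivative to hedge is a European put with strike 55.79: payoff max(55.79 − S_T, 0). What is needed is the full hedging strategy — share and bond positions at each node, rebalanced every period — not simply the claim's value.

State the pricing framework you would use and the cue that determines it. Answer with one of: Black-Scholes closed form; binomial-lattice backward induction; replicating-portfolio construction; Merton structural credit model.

framework: replicating-portfolio construction

Key observation: since the answer must list Δ and B at each node of the 1.21/0.87 lattice on 46, the replicating-portfolio method — solving the two-state system at every node — is the one that applies.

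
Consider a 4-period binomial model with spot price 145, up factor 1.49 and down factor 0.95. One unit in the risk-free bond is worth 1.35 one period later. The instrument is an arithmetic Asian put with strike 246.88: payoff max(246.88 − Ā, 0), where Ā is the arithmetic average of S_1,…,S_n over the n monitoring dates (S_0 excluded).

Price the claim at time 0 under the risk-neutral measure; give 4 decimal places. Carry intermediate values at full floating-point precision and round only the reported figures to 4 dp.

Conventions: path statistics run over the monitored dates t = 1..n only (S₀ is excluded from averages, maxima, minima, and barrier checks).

price = 2.7734

Under the martingale measure an up-move has probability p* = 0.7407; value the claim as the probability-weighted average of per-path payoffs, discounted 4 periods at R = 1.35.
Enumerate all 2^4 = 16 price paths (U = up ×1.49, D = down ×0.95); each path with k up-moves has probability p*^k·(1−p*)^(4−k).
DDDD: Ā=127.7588, payoff=119.1212, prob=0.004518
UDDD: Ā=200.3796, payoff=46.5004, prob=0.012908
DUDD: Ā=180.8046, payoff=66.0754, prob=0.012908
UUDD: Ā=283.5778, payoff=0.0000, prob=0.036881
DDUD: Ā=162.2084, payoff=84.6716, prob=0.012908
UDUD: Ā=254.4110, payoff=0.0000, prob=0.036881
DUUD: Ā=234.8360, payoff=12.0440, prob=0.036881
UUUD: Ā=368.3218, payoff=0.0000, prob=0.105374
DDDU: Ā=144.5419, payoff=102.3381, prob=0.012908
UDDU: Ā=226.7026, payoff=20.1774, prob=0.036881
DUDU: Ā=207.1276, payoff=39.7524, prob=0.036881
UUDU: Ā=324.8633, payoff=0.0000, prob=0.105374
DDUU: Ā=188.5314, payoff=58.3486, prob=0.036881
UDUU: Ā=295.6966, payoff=0.0000, prob=0.105374
DUUU: Ā=276.1216, payoff=0.0000, prob=0.105374
UUUU: Ā=433.0749, payoff=0.0000, prob=0.301068
Price = Σ prob·payoff / R^4 = 9.211718 / 3.321506 = 2.7734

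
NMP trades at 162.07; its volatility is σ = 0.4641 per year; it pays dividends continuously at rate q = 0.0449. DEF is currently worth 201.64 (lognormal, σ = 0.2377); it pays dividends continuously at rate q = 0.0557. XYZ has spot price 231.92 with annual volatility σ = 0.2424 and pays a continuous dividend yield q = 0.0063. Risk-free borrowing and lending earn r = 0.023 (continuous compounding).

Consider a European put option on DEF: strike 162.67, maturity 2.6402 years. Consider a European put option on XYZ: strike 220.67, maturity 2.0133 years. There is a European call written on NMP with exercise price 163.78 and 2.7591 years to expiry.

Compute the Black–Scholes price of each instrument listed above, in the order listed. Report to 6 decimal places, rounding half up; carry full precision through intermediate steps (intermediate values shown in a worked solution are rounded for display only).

[DEF put K=162.67]
σ√T = 0.2377·√2.6402 = 0.386231
d₁ = (ln(S/K) + (r−q+σ²/2)T) / (σ√T) = (ln(201.64/162.67) + (0.023−0.0557+0.2377²/2)·2.6402) / 0.386231 = (0.214760 − 0.011747) / 0.386231 = 0.525626
d₂ = d₁ − σ√T = 0.525626 − 0.386231 = 0.139394
e^{−rT} = 0.941082
e^{−qT} = 0.863243
N(−d₁) = 0.299574,  N(−d₂) = 0.444569
price = K·e^{−rT}·N(−d₂) − S·e^{−qT}·N(−d₁) = 68.057281 − 52.145169 = 15.912112
[XYZ put K=220.67]
σ√T = 0.2424·√2.0133 = 0.343943
d₁ = (ln(S/K) + (r−q+σ²/2)T) / (σ√T) = (ln(231.92/220.67) + (0.023−0.0063+0.2424²/2)·2.0133) / 0.343943 = (0.049724 + 0.092771) / 0.343943 = 0.414297
d₂ = d₁ − σ√T = 0.414297 − 0.343943 = 0.070354
e^{−rT} = 0.954750
e^{−qT} = 0.987396
N(−d₁) = 0.339328,  N(−d₂) = 0.471956
price = K·e^{−rT}·N(−d₂) − S·e^{−qT}·N(−d₁) = 99.433891 − 77.705138 = 21.728753
[NMP call K=163.78]
σ√T = 0.4641·√2.7591 = 0.770895
d₁ = (ln(S/K) + (r−q+σ²/2)T) / (σ√T) = (ln(162.07/163.78) + (0.023−0.0449+0.4641²/2)·2.7591) / 0.770895 = (-0.010496 + 0.236715) / 0.770895 = 0.293451
d₂ = d₁ − σ√T = 0.293451 − 0.770895 = -0.477445
e^{−rT} = 0.938512
e^{−qT} = 0.883483
N(d₁) = 0.615411,  N(d₂) = 0.316523
price = S·e^{−qT}·N(d₁) − K·e^{−rT}·N(d₂) = 88.118280 − 48.652578 = 39.465702

price(DEF put K=162.67) = 15.912112
price(XYZ put K=220.67) = 21.728753
price(NMP call K=163.78) = 39.465702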